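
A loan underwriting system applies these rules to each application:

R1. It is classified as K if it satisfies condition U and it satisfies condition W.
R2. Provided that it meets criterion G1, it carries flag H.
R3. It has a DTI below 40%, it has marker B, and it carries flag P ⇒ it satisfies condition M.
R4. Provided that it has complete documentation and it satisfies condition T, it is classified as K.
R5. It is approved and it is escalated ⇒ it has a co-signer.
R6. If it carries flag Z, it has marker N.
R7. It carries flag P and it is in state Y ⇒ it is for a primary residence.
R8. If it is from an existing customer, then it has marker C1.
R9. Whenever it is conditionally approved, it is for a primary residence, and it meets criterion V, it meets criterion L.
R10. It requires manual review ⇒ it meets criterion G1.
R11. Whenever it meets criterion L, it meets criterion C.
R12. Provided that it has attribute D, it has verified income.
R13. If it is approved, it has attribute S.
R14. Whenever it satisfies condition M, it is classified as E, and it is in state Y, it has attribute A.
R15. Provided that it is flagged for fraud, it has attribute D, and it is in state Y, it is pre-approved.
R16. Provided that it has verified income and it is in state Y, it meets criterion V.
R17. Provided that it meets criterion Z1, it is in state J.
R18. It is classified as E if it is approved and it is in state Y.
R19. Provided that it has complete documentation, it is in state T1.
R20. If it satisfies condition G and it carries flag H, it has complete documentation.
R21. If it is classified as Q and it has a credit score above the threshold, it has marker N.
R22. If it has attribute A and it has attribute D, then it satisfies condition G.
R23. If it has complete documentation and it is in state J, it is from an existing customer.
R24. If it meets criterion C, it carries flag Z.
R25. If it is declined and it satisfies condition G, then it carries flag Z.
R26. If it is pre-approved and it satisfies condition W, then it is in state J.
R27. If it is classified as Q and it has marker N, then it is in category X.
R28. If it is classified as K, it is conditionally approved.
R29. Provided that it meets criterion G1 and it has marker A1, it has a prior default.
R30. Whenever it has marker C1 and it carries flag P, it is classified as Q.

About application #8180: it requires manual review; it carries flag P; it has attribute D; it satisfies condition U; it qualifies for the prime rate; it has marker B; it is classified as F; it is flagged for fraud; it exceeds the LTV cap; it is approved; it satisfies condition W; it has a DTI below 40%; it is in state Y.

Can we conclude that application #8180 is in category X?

Yes

By R1 (it satisfies condition U, it satisfies condition W): it is classified as K.
By R3 (it has a DTI below 40%, it has marker B, it carries flag P): it satisfies condition M.
By R7 (it carries flag P, it is in state Y): it is for a primary residence.
By R10 (it requires manual review): it meets criterion G1.
By R12 (it has attribute D): it has verified income.
By R15 (it is flagged for fraud, it has attribute D, it is in state Y): it is pre-approved.
By R16 (it has verified income, it is in state Y): it meets criterion V.
By R18 (it is approved, it is in state Y): it is classified as E.
By R26 (it is pre-approved, it satisfies condition W): it is in state J.
By R28 (it is classified as K): it is conditionally approved.
By R2 (it meets criterion G1): it carries flag H.
By R9 (it is conditionally approved, it is for a primary residence, it meets criterion V): it meets criterion L.
By R11 (it meets criterion L): it meets criterion C.
By R14 (it satisfies condition M, it is classified as E, it is in state Y): it has attribute A.
By R22 (it has attribute A, it has attribute D): it satisfies condition G.
By R24 (it meets criterion C): it carries flag Z.
By R6 (it carries flag Z): it has marker N.
By R20 (it satisfies condition G, it carries flag H): it has complete documentation.
By R23 (it has complete documentation, it is in state J): it is from an existing customer.
By R8 (it is from an existing customer): it has marker C1.
By R30 (it has marker C1, it carries flag P): it is classified as Q.
By R27 (it is classified as Q, it has marker N): it is in category X.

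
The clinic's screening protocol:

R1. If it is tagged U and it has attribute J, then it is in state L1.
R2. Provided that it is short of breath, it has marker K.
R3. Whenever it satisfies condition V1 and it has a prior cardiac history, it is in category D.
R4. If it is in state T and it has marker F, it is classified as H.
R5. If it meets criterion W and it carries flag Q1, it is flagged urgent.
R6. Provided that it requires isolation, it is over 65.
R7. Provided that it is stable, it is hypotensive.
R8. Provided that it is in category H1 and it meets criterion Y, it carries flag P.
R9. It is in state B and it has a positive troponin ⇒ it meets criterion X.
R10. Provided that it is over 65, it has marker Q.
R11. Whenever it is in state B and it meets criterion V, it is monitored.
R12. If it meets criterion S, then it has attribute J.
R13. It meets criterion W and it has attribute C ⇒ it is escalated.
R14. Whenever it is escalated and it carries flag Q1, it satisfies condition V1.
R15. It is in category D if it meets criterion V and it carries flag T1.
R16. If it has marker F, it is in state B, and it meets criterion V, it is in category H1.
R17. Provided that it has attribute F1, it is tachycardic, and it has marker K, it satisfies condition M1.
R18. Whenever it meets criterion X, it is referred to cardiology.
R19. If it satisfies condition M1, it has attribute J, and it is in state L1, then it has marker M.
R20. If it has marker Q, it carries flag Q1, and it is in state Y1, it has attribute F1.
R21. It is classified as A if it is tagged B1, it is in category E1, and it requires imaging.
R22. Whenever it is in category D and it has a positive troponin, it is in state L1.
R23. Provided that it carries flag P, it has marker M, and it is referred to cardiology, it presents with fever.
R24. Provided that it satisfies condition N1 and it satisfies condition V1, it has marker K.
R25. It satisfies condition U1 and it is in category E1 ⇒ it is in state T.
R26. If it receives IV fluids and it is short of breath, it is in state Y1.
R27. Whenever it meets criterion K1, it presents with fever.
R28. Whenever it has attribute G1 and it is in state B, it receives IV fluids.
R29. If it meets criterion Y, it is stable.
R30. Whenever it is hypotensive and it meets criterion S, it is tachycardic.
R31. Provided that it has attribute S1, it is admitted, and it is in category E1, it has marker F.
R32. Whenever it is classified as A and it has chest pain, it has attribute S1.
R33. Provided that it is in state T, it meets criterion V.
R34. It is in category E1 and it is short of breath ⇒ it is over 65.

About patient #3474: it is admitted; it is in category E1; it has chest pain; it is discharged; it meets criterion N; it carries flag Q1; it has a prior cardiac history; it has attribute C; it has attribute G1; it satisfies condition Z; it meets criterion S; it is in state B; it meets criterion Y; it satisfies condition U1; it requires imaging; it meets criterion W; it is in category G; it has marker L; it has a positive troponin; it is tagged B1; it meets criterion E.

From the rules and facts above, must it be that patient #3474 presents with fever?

Forward chaining from the given facts derives: is flagged urgent, meets criterion X, has attribute J, is escalated, satisfies condition V1, is referred to cardiology, is classified as A, is in state T, receives IV fluids, is stable, has attribute S1, meets criterion V, is in category D, is hypotensive, is monitored, is in state L1, is tachycardic, has marker F, is classified as H, is in category H1, carries flag P.
Rules concluding "it presents with fever": R23 needs "it has marker M"; R27 needs "it meets criterion K1" — none of these are established.

No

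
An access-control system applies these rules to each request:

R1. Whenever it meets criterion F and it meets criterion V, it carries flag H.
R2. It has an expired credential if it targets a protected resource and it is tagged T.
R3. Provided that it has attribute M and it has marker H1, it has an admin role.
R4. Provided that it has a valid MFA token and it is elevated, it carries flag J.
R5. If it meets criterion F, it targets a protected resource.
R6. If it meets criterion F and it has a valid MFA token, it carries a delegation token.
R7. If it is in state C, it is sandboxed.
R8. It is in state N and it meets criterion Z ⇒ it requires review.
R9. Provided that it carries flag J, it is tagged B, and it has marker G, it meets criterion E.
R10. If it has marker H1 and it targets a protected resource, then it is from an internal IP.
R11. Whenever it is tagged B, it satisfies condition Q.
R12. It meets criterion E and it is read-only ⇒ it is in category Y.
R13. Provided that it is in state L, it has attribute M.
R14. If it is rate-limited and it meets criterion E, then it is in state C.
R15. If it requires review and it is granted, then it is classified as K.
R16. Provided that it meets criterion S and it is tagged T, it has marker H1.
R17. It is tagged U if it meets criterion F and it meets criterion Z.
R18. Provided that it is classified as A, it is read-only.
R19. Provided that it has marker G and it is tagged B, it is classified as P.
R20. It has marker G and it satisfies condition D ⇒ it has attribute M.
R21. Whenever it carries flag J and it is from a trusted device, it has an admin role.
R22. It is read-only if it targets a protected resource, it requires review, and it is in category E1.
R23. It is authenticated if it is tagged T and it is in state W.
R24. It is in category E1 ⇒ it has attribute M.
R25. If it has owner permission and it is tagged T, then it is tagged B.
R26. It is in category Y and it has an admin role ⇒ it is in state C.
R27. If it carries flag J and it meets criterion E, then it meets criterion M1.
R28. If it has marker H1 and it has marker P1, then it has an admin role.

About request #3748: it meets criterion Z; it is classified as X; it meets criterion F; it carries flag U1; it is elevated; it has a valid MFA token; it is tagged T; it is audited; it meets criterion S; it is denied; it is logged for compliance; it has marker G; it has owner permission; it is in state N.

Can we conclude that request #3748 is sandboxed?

No

Forward chaining from the given facts derives: carries flag J, targets a protected resource, carries a delegation token, requires review, has marker H1, is tagged U, is tagged B, has an expired credential, meets criterion E, is from an internal IP, satisfies condition Q, is classified as P, meets criterion M1.
The only rule concluding "it is sandboxed" is R7, which needs "it is in state C"; that is never established.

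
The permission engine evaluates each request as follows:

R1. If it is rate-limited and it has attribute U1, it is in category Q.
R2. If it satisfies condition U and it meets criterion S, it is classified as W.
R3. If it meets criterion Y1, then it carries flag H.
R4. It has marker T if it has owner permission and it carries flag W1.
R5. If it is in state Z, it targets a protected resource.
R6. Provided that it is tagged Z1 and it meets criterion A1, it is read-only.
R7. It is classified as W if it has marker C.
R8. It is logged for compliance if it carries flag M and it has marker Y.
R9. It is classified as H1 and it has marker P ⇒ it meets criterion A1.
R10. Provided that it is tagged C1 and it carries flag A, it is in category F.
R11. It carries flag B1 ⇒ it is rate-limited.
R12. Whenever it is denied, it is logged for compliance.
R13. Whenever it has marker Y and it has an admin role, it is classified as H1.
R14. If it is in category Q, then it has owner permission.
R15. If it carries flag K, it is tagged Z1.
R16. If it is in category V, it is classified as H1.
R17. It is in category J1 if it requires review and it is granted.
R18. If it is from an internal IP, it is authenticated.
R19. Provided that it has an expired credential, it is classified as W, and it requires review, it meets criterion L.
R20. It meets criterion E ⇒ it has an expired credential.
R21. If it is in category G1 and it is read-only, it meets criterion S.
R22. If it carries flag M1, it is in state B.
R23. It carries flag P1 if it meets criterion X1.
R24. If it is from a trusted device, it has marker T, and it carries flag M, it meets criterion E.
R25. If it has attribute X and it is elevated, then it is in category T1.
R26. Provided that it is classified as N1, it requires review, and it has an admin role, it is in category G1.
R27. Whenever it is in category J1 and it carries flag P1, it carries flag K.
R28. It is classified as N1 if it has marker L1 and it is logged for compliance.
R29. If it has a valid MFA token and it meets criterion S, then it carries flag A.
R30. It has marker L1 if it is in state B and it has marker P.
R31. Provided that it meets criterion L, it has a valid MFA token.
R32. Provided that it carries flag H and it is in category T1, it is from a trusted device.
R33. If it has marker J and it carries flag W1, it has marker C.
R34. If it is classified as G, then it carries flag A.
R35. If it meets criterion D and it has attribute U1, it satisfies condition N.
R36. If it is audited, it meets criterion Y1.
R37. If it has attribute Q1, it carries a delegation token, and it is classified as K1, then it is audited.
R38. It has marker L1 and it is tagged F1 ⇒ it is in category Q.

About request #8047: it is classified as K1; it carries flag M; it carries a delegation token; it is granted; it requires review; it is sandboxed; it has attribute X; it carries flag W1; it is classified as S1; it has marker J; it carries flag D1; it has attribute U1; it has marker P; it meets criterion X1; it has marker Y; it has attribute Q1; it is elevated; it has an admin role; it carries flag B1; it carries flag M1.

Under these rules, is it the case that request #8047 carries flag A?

Yes

By R8 (it carries flag M, it has marker Y): it is logged for compliance.
By R11 (it carries flag B1): it is rate-limited.
By R13 (it has marker Y, it has an admin role): it is classified as H1.
By R17 (it requires review, it is granted): it is in category J1.
By R22 (it carries flag M1): it is in state B.
By R23 (it meets criterion X1): it carries flag P1.
By R25 (it has attribute X, it is elevated): it is in category T1.
By R27 (it is in category J1, it carries flag P1): it carries flag K.
By R30 (it is in state B, it has marker P): it has marker L1.
By R33 (it has marker J, it carries flag W1): it has marker C.
By R37 (it has attribute Q1, it carries a delegation token, it is classified as K1): it is audited.
By R1 (it is rate-limited, it has attribute U1): it is in category Q.
By R7 (it has marker C): it is classified as W.
By R9 (it is classified as H1, it has marker P): it meets criterion A1.
By R14 (it is in category Q): it has owner permission.
By R15 (it carries flag K): it is tagged Z1.
By R28 (it has marker L1, it is logged for compliance): it is classified as N1.
By R36 (it is audited): it meets criterion Y1.
By R3 (it meets criterion Y1): it carries flag H.
By R4 (it has owner permission, it carries flag W1): it has marker T.
By R6 (it is tagged Z1, it meets criterion A1): it is read-only.
By R26 (it is classified as N1, it requires review, it has an admin role): it is in category G1.
By R32 (it carries flag H, it is in category T1): it is from a trusted device.
By R21 (it is in category G1, it is read-only): it meets criterion S.
By R24 (it is from a trusted device, it has marker T, it carries flag M): it meets criterion E.
By R20 (it meets criterion E): it has an expired credential.
By R19 (it has an expired credential, it is classified as W, it requires review): it meets criterion L.
By R31 (it meets criterion L): it has a valid MFA token.
By R29 (it has a valid MFA token, it meets criterion S): it carries flag A.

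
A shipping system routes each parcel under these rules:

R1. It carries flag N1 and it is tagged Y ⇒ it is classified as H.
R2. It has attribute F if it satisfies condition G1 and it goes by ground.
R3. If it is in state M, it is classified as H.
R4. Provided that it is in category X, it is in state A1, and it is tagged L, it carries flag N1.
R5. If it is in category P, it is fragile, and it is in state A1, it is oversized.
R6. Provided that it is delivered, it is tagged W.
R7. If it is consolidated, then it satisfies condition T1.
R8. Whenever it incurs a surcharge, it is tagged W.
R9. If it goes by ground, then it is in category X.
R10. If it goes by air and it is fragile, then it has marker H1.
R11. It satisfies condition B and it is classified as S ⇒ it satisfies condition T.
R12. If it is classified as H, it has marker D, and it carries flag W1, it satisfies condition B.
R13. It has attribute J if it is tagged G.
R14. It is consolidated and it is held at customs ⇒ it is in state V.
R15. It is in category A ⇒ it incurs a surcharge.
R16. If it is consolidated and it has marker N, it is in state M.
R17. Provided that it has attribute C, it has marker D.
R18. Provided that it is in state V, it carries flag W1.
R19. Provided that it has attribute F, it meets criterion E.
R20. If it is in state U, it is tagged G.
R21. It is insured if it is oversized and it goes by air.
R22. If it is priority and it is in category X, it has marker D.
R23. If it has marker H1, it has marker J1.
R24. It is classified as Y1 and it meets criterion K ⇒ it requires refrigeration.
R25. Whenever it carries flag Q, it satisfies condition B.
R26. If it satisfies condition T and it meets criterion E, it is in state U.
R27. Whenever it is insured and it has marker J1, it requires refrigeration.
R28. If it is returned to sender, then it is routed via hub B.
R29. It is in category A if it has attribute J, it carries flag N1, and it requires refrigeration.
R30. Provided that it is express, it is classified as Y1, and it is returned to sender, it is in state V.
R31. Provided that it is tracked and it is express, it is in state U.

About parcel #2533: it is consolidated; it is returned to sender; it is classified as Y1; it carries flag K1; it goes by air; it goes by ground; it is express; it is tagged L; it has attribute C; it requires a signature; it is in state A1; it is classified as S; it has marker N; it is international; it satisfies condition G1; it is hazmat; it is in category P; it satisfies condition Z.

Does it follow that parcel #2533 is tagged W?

Forward chaining from the given facts derives: has attribute F, satisfies condition T1, is in category X, is in state M, has marker D, meets criterion E, is routed via hub B, is in state V, is classified as H, carries flag N1, carries flag W1, satisfies condition B, satisfies condition T, is in state U, is tagged G, has attribute J.
Rules concluding "it is tagged W": R6 needs "it is delivered"; R8 needs "it incurs a surcharge" — none of these are established.

No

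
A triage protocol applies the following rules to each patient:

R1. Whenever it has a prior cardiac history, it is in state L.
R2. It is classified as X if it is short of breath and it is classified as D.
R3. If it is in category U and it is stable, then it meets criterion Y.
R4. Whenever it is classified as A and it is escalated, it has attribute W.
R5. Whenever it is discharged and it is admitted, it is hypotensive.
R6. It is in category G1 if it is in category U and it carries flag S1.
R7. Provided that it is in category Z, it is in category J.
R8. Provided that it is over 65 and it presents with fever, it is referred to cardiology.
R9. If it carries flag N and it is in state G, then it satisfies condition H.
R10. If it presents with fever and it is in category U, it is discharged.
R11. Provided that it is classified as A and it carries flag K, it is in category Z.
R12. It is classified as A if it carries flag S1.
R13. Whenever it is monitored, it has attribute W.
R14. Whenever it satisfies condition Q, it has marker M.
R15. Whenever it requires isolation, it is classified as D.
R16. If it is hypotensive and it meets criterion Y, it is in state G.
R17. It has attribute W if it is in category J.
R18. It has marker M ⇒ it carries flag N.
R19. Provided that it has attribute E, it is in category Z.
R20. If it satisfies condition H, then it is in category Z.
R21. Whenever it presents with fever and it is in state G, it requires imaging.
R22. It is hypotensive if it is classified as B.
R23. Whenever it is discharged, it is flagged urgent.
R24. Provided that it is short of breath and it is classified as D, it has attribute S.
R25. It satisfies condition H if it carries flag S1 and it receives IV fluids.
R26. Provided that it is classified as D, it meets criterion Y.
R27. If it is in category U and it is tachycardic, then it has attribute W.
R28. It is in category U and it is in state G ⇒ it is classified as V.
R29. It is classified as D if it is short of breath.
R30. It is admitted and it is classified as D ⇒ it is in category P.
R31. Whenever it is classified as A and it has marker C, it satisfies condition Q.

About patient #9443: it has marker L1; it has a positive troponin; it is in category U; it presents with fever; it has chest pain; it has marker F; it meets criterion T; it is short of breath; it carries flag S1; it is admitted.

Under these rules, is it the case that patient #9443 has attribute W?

No

Forward chaining from the given facts derives: is in category G1, is discharged, is classified as A, is flagged urgent, is classified as D, is in category P, is classified as X, is hypotensive, has attribute S, meets criterion Y, is in state G, requires imaging, is classified as V.
Rules concluding "it has attribute W": R4 needs "it is escalated"; R13 needs "it is monitored"; R17 needs "it is in category J"; R27 needs "it is tachycardic" — none of these are established.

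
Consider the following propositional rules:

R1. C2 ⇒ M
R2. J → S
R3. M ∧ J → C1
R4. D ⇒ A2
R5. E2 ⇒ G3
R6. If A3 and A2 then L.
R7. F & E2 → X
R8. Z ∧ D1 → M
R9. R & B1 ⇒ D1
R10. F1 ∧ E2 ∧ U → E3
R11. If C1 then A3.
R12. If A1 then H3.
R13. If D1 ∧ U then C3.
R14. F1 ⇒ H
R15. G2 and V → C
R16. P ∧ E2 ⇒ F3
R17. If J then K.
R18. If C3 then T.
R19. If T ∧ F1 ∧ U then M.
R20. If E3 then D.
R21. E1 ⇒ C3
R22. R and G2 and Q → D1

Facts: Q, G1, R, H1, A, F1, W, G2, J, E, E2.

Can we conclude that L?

No

Forward chaining from the given facts derives: S, G3, H, K, D1.
The only rule concluding L is R6, which needs A3; that is never established.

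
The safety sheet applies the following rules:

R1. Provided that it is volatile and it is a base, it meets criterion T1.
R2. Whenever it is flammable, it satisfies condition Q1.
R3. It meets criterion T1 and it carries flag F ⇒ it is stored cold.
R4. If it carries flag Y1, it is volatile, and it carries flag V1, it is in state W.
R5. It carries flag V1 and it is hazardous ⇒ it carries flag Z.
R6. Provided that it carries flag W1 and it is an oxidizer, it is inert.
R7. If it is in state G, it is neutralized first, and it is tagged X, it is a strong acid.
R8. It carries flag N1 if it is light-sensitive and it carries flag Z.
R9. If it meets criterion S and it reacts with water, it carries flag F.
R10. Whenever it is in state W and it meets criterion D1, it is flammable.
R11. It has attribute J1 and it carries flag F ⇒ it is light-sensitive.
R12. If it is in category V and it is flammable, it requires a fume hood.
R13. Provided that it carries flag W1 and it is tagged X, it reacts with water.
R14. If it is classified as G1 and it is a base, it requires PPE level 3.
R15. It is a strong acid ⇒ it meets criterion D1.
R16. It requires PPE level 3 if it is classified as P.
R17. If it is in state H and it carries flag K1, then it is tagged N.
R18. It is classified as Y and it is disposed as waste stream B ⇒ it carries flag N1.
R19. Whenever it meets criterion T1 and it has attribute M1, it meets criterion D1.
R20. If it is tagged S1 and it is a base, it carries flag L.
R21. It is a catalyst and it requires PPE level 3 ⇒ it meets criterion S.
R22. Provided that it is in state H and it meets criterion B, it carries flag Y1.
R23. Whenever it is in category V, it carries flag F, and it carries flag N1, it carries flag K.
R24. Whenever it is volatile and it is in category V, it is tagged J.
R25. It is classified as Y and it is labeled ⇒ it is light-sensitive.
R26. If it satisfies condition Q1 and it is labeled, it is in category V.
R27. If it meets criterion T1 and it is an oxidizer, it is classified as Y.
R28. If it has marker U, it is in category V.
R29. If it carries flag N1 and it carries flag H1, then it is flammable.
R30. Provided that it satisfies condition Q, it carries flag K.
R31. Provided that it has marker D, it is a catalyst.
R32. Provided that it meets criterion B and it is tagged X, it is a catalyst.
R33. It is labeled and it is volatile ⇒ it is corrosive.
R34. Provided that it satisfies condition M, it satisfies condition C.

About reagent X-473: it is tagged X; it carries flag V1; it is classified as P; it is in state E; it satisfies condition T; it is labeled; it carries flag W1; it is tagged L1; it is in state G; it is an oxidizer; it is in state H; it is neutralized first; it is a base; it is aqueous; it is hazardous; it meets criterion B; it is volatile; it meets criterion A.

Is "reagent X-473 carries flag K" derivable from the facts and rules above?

Yes

By R1 (it is volatile, it is a base): it meets criterion T1.
By R5 (it carries flag V1, it is hazardous): it carries flag Z.
By R7 (it is in state G, it is neutralized first, it is tagged X): it is a strong acid.
By R13 (it carries flag W1, it is tagged X): it reacts with water.
By R15 (it is a strong acid): it meets criterion D1.
By R16 (it is classified as P): it requires PPE level 3.
By R22 (it is in state H, it meets criterion B): it carries flag Y1.
By R27 (it meets criterion T1, it is an oxidizer): it is classified as Y.
By R32 (it meets criterion B, it is tagged X): it is a catalyst.
By R4 (it carries flag Y1, it is volatile, it carries flag V1): it is in state W.
By R10 (it is in state W, it meets criterion D1): it is flammable.
By R21 (it is a catalyst, it requires PPE level 3): it meets criterion S.
By R25 (it is classified as Y, it is labeled): it is light-sensitive.
By R2 (it is flammable): it satisfies condition Q1.
By R8 (it is light-sensitive, it carries flag Z): it carries flag N1.
By R9 (it meets criterion S, it reacts with water): it carries flag F.
By R26 (it satisfies condition Q1, it is labeled): it is in category V.
By R23 (it is in category V, it carries flag F, it carries flag N1): it carries flag K.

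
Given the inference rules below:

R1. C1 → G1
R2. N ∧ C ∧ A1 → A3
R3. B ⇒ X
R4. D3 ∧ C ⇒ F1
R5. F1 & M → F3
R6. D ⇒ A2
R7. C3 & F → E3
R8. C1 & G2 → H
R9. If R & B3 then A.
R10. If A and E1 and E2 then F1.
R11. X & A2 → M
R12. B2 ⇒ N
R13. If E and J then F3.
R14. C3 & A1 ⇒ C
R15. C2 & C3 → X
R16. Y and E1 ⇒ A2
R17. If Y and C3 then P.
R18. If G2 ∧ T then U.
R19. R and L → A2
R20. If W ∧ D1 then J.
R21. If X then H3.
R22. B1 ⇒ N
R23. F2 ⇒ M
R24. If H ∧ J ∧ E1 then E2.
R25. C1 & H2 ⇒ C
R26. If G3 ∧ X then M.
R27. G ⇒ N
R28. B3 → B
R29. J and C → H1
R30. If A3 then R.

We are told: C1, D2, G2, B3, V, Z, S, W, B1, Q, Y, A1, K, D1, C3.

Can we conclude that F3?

Forward chaining from the given facts derives: G1, H, C, P, J, N, B, H1, A3, X, H3, R, A.
Rules concluding F3: R5 needs F1; R13 needs E — none of these are established.

No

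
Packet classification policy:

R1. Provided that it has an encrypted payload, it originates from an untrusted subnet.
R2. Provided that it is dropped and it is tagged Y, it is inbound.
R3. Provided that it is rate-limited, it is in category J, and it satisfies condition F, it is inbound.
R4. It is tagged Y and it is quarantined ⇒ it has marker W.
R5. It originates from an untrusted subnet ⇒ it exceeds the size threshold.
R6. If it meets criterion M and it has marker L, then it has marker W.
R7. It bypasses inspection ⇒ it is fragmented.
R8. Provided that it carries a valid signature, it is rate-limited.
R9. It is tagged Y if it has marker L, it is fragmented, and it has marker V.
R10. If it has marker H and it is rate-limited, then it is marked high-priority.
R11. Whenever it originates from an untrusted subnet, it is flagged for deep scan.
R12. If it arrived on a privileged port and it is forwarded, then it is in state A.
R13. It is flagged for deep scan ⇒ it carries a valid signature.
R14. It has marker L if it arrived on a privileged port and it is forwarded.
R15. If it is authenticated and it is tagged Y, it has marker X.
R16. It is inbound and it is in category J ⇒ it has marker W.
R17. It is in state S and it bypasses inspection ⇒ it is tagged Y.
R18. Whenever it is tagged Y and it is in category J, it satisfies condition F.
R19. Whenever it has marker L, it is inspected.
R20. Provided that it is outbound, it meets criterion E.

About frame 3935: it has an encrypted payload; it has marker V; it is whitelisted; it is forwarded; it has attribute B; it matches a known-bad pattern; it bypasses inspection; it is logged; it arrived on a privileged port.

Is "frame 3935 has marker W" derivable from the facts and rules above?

Forward chaining from the given facts derives: originates from an untrusted subnet, exceeds the size threshold, is fragmented, is flagged for deep scan, is in state A, carries a valid signature, has marker L, is inspected, is rate-limited, is tagged Y.
Rules concluding "it has marker W": R4 needs "it is quarantined"; R6 needs "it meets criterion M"; R16 needs "it is inbound" — none of these are established.

No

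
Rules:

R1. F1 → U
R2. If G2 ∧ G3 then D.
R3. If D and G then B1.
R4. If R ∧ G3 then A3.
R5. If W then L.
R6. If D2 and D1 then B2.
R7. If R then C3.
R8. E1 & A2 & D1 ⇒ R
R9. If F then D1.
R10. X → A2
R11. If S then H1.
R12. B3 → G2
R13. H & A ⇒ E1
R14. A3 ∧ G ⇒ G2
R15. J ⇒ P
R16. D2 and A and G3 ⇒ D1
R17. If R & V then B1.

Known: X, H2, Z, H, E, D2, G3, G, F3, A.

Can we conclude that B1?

A2  (by R10: X)
E1  (by R13: H, A)
D1  (by R16: D2, A, G3)
R  (by R8: E1, A2, D1)
A3  (by R4: R, G3)
G2  (by R14: A3, G)
D  (by R2: G2, G3)
B1  (by R3: D, G)

Yes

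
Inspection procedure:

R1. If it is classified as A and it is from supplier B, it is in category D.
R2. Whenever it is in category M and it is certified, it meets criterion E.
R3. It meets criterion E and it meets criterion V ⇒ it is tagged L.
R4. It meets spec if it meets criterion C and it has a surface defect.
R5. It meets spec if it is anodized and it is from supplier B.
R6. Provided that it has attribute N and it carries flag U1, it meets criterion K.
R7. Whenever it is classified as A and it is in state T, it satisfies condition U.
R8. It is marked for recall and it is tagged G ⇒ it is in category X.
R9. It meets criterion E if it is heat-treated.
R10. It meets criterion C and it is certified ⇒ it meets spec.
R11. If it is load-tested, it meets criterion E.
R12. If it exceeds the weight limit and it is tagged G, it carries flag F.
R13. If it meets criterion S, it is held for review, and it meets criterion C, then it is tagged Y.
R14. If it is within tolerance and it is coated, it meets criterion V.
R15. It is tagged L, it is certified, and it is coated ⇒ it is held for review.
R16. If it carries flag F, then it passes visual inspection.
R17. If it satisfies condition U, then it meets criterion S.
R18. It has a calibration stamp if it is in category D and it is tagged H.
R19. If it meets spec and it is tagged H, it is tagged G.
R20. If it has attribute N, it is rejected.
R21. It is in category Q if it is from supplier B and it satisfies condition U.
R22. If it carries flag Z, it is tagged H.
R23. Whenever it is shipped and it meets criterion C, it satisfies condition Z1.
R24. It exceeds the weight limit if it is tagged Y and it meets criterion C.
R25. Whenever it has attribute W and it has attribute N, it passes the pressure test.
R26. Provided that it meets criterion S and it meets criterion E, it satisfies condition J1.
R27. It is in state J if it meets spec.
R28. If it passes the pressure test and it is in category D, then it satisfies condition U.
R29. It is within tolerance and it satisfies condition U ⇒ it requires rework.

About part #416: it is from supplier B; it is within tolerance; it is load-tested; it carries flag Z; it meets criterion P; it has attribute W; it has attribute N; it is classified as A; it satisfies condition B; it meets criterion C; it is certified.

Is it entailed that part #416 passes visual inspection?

No

Forward chaining from the given facts derives: is in category D, meets spec, meets criterion E, is rejected, is tagged H, passes the pressure test, is in state J, satisfies condition U, requires rework, meets criterion S, has a calibration stamp, is tagged G, is in category Q, satisfies condition J1.
The only rule concluding "it passes visual inspection" is R16, which needs "it carries flag F"; that is never established.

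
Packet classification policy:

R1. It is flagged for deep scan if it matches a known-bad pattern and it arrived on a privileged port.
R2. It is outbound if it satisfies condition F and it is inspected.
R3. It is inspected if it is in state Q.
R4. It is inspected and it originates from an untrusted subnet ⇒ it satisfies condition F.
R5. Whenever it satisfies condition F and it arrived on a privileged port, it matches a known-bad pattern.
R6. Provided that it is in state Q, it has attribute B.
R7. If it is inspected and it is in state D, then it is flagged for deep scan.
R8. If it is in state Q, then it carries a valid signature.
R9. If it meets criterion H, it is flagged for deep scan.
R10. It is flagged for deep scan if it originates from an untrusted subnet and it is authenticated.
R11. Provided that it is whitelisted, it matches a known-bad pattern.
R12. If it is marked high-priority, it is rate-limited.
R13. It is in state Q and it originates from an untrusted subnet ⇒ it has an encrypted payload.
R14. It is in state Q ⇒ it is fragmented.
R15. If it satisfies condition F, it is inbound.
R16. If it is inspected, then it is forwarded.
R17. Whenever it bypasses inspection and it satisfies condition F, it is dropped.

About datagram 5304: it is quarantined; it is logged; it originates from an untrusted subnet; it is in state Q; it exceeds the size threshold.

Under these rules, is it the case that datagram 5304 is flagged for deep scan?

No

Forward chaining from the given facts derives: is inspected, satisfies condition F, has attribute B, carries a valid signature, has an encrypted payload, is fragmented, is inbound, is forwarded, is outbound.
Rules concluding "it is flagged for deep scan": R1 needs "it matches a known-bad pattern"; R7 needs "it is in state D"; R9 needs "it meets criterion H"; R10 needs "it is authenticated" — none of these are established.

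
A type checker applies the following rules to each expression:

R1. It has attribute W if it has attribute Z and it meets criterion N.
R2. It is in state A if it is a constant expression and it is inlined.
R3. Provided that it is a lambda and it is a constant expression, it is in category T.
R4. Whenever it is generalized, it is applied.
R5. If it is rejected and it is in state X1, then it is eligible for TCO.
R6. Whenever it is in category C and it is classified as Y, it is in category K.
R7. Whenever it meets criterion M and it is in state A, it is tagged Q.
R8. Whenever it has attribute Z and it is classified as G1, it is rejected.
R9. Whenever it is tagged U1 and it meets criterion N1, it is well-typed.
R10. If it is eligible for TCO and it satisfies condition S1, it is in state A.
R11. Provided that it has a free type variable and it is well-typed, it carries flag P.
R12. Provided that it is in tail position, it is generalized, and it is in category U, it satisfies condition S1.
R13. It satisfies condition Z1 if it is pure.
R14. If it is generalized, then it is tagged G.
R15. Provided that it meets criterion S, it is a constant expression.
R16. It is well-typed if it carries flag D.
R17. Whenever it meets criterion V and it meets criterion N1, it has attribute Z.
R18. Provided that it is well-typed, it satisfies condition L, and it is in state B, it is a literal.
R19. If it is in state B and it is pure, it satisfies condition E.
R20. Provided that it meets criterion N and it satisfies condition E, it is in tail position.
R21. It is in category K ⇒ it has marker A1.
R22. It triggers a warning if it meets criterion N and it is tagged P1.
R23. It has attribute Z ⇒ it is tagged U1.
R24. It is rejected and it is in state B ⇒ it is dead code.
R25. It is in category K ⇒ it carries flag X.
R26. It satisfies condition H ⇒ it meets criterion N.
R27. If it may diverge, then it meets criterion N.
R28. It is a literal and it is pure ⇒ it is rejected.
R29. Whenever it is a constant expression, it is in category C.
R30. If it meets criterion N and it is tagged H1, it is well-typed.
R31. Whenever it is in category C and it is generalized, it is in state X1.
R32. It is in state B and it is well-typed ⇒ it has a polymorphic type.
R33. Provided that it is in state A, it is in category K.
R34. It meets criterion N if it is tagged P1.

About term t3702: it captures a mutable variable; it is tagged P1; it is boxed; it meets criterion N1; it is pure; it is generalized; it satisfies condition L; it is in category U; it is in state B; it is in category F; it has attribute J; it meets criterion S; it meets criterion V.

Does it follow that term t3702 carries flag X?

By R15 (it meets criterion S): it is a constant expression.
By R17 (it meets criterion V, it meets criterion N1): it has attribute Z.
By R19 (it is in state B, it is pure): it satisfies condition E.
By R23 (it has attribute Z): it is tagged U1.
By R29 (it is a constant expression): it is in category C.
By R31 (it is in category C, it is generalized): it is in state X1.
By R34 (it is tagged P1): it meets criterion N.
By R9 (it is tagged U1, it meets criterion N1): it is well-typed.
By R18 (it is well-typed, it satisfies condition L, it is in state B): it is a literal.
By R20 (it meets criterion N, it satisfies condition E): it is in tail position.
By R28 (it is a literal, it is pure): it is rejected.
By R5 (it is rejected, it is in state X1): it is eligible for TCO.
By R12 (it is in tail position, it is generalized, it is in category U): it satisfies condition S1.
By R10 (it is eligible for TCO, it satisfies condition S1): it is in state A.
By R33 (it is in state A): it is in category K.
By R25 (it is in category K): it carries flag X.

Yes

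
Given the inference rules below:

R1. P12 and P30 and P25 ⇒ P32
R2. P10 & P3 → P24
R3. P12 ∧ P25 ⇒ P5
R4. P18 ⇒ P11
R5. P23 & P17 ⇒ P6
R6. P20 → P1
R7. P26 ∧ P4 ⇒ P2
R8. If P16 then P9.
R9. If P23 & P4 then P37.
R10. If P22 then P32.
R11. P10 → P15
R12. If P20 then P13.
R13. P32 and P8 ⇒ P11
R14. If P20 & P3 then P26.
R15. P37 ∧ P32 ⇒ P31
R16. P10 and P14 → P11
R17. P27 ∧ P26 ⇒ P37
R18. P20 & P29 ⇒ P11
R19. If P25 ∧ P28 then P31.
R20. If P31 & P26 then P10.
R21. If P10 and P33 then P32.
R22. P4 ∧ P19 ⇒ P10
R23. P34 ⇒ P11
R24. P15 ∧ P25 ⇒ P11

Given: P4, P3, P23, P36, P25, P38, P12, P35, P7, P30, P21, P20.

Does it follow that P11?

Yes

P32  (by R1: P12, P30, P25)
P37  (by R9: P23, P4)
P26  (by R14: P20, P3)
P31  (by R15: P37, P32)
P10  (by R20: P31, P26)
P15  (by R11: P10)
P11  (by R24: P15, P25)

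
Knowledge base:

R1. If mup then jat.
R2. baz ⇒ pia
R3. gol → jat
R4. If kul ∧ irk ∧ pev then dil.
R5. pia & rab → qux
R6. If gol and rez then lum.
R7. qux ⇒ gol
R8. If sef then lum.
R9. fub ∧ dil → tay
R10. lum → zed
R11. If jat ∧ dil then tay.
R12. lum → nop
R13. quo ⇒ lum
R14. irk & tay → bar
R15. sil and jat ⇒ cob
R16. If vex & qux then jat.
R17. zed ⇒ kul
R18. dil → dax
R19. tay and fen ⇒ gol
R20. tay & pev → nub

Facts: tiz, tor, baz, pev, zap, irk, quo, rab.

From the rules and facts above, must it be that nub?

Yes

pia  (by R2: baz)
qux  (by R5: pia, rab)
gol  (by R7: qux)
lum  (by R13: quo)
jat  (by R3: gol)
zed  (by R10: lum)
kul  (by R17: zed)
dil  (by R4: kul, irk, pev)
tay  (by R11: jat, dil)
nub  (by R20: tay, pev)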